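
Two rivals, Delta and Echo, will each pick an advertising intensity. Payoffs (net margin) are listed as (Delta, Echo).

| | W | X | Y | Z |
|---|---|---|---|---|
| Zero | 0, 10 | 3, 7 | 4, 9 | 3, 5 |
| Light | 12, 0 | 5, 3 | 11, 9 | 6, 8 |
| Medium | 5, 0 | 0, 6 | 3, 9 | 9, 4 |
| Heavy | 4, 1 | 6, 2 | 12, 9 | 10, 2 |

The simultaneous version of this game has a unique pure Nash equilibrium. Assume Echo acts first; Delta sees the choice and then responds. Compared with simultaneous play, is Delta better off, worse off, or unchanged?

unchanged

Delta best-responds to each possible Echo move:
- W: Delta compares 0, 12, 5, 4 and picks Light; Echo would get 0.
- X: Delta compares 3, 5, 0, 6 and picks Heavy; Echo would get 2.
- Y: Delta compares 4, 11, 3, 12 and picks Heavy; Echo would get 9.
- Z: Delta compares 3, 6, 9, 10 and picks Heavy; Echo would get 2.
Among 0, 2, 9, 2, the best is 9 at Y. Subgame-perfect outcome: (Heavy, Y) with payoffs (12, 9).
Now find the simultaneous Nash equilibrium.
Delta's best replies: W→Light; X→Heavy; Y→Heavy; Z→Heavy.
Echo's best replies: Zero→W; Light→Y; Medium→Y; Heavy→Y.
Only (Heavy, Y) has each player best-responding; Nash payoffs (12, 9).
Delta earns 12 sequentially versus 12 at the Nash outcome: unchanged.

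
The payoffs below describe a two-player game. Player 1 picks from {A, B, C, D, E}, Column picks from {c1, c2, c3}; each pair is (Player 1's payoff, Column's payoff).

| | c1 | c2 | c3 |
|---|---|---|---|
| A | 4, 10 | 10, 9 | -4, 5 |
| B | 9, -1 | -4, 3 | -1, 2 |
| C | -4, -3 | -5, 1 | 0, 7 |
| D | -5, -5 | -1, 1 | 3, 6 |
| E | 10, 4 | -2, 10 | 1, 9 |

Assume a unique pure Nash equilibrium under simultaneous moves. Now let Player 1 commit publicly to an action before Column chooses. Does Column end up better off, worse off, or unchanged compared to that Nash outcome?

better off

Column best-responds to each possible Player 1 move:
- A → Column plays c1 (best of 10, 9, 5); Player 1 gets 4.
- B → Column plays c2 (best of -1, 3, 2); Player 1 gets -4.
- C → Column plays c3 (best of -3, 1, 7); Player 1 gets 0.
- D → Column plays c3 (best of -5, 1, 6); Player 1 gets 3.
- E → Column plays c2 (best of 4, 10, 9); Player 1 gets -2.
Among 4, -4, 0, 3, -2, the best is 4 at A. Subgame-perfect outcome: (A, c1) with payoffs (4, 10).
For the simultaneous game, intersect best replies.
Player 1's best replies: c1→E; c2→A; c3→D.
Column's best replies: A→c1; B→c2; C→c3; D→c3; E→c2.
The unique mutual best reply is (D, c3), giving (3, 6).
Column earns 10 sequentially versus 6 at the Nash outcome: better off.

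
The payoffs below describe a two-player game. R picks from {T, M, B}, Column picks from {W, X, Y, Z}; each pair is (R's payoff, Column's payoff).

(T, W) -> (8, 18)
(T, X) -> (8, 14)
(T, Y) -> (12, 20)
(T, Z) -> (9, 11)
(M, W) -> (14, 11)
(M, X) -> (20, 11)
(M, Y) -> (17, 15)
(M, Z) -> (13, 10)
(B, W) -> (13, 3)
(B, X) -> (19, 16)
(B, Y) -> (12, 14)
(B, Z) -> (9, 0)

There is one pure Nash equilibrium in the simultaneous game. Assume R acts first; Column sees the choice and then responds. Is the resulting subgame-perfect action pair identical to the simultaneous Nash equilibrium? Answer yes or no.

no

Column best-responds to each possible R move:
- T: BR = Y, leader payoff 12.
- M: BR = Y, leader payoff 17.
- B: BR = X, leader payoff 19.
R's induced payoffs are 12, 17, 19, so R commits to B. Subgame-perfect outcome: (B, X) with payoffs (19, 16).
Under simultaneous play:
R's best replies: W→M; X→M; Y→M; Z→M.
Column's best replies: T→Y; M→Y; B→X.
The unique mutual best reply is (M, Y), giving (17, 15).
Sequential outcome (B, X) differs from the Nash profile (M, Y).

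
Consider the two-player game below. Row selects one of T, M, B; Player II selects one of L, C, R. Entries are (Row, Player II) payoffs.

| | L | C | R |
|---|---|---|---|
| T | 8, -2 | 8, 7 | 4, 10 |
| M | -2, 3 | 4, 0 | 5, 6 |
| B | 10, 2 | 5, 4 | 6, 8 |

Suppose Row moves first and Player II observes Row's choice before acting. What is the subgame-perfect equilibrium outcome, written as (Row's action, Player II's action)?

Backward induction with Row moving first.
- T → Player II plays R (best of -2, 7, 10); Row gets 4.
- M → Player II plays R (best of 3, 0, 6); Row gets 5.
- B → Player II plays R (best of 2, 4, 8); Row gets 6.
Row's induced payoffs are 4, 5, 6, so Row commits to B. Subgame-perfect outcome: (B, R) with payoffs (6, 8).

(B, R)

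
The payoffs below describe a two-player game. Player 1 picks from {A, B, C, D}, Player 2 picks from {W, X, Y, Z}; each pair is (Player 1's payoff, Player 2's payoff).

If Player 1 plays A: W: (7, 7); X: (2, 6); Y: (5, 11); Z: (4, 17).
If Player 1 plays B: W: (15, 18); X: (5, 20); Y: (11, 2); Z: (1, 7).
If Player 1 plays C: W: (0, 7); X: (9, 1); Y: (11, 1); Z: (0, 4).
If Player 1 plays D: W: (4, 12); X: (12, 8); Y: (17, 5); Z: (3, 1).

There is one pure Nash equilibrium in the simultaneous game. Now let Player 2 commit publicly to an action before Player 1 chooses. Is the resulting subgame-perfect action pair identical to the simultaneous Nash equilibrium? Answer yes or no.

Solve by backward induction (Player 2 leads).
- W → Player 1 plays B (best of 7, 15, 0, 4); Player 2 gets 18.
- X → Player 1 plays D (best of 2, 5, 9, 12); Player 2 gets 8.
- Y → Player 1 plays D (best of 5, 11, 11, 17); Player 2 gets 5.
- Z → Player 1 plays A (best of 4, 1, 0, 3); Player 2 gets 17.
Maximizing over 18, 8, 5, 17, Player 2 chooses W. Subgame-perfect outcome: (B, W) with payoffs (15, 18).
Under simultaneous play:
Player 1's best replies: W→B; X→D; Y→D; Z→A.
Player 2's best replies: A→Z; B→X; C→W; D→W.
Only (A, Z) has each player best-responding; Nash payoffs (4, 17).
Sequential outcome (B, W) differs from the Nash profile (A, Z).

no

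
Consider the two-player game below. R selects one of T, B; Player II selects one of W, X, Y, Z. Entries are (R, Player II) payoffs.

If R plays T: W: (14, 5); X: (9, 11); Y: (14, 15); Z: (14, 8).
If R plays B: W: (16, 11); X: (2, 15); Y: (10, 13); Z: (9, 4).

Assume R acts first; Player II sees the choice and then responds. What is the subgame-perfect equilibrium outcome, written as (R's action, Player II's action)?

(T, Y)

Solve by backward induction (R leads).
- T: Player II compares 5, 11, 15, 8 and picks Y; R would get 14.
- B: Player II compares 11, 15, 13, 4 and picks X; R would get 2.
Among 14, 2, the best is 14 at T. Subgame-perfect outcome: (T, Y) with payoffs (14, 15).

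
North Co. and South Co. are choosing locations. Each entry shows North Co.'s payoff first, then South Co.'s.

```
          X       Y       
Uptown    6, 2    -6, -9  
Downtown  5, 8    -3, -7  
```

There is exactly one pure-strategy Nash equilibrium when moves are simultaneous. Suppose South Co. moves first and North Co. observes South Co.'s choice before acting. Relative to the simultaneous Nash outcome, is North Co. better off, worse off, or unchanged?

unchanged

Backward induction with South Co. moving first.
- X: North Co. compares 6, 5 and picks Uptown; South Co. would get 2.
- Y: North Co. compares -6, -3 and picks Downtown; South Co. would get -7.
South Co.'s induced payoffs are 2, -7, so South Co. commits to X. Subgame-perfect outcome: (Uptown, X) with payoffs (6, 2).
For the simultaneous game, intersect best replies.
North Co.'s best replies: X→Uptown; Y→Downtown.
South Co.'s best replies: Uptown→X; Downtown→X.
The unique mutual best reply is (Uptown, X), giving (6, 2).
North Co. earns 6 sequentially versus 6 at the Nash outcome: unchanged.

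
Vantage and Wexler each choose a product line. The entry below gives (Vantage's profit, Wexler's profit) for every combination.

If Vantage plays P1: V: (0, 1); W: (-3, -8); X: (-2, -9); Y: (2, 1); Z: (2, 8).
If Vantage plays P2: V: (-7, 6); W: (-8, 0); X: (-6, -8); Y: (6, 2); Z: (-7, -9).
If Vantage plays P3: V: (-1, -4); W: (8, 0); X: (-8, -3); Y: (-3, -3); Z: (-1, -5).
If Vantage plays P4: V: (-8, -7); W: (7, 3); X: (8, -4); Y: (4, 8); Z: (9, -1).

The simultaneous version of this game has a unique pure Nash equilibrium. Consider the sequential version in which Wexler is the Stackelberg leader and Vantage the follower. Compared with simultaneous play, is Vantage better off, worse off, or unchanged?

worse off

Vantage best-responds to each possible Wexler move:
- V: Vantage compares 0, -7, -1, -8 and picks P1; Wexler would get 1.
- W: Vantage compares -3, -8, 8, 7 and picks P3; Wexler would get 0.
- X: Vantage compares -2, -6, -8, 8 and picks P4; Wexler would get -4.
- Y: Vantage compares 2, 6, -3, 4 and picks P2; Wexler would get 2.
- Z: Vantage compares 2, -7, -1, 9 and picks P4; Wexler would get -1.
Among 1, 0, -4, 2, -1, the best is 2 at Y. Subgame-perfect outcome: (P2, Y) with payoffs (6, 2).
Under simultaneous play:
Vantage's best replies: V→P1; W→P3; X→P4; Y→P2; Z→P4.
Wexler's best replies: P1→Z; P2→V; P3→W; P4→Y.
The unique mutual best reply is (P3, W), giving (8, 0).
Vantage earns 6 sequentially versus 8 at the Nash outcome: worse off.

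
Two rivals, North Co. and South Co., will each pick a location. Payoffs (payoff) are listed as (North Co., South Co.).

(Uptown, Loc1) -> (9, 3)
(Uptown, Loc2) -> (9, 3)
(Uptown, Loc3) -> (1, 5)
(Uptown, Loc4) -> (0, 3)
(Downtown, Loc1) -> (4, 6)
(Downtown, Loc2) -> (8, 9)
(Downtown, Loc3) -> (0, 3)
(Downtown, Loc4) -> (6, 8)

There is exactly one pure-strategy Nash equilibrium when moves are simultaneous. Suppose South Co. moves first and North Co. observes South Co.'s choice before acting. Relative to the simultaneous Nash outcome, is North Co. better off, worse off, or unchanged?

better off

North Co. best-responds to each possible South Co. move:
- Loc1 → North Co. plays Uptown (best of 9, 4); South Co. gets 3.
- Loc2 → North Co. plays Uptown (best of 9, 8); South Co. gets 3.
- Loc3 → North Co. plays Uptown (best of 1, 0); South Co. gets 5.
- Loc4 → North Co. plays Downtown (best of 0, 6); South Co. gets 8.
Among 3, 3, 5, 8, the best is 8 at Loc4. Subgame-perfect outcome: (Downtown, Loc4) with payoffs (6, 8).
Now find the simultaneous Nash equilibrium.
North Co.'s best replies: Loc1→Uptown; Loc2→Uptown; Loc3→Uptown; Loc4→Downtown.
South Co.'s best replies: Uptown→Loc3; Downtown→Loc2.
The unique mutual best reply is (Uptown, Loc3), giving (1, 5).
North Co. earns 6 sequentially versus 1 at the Nash outcome: better off.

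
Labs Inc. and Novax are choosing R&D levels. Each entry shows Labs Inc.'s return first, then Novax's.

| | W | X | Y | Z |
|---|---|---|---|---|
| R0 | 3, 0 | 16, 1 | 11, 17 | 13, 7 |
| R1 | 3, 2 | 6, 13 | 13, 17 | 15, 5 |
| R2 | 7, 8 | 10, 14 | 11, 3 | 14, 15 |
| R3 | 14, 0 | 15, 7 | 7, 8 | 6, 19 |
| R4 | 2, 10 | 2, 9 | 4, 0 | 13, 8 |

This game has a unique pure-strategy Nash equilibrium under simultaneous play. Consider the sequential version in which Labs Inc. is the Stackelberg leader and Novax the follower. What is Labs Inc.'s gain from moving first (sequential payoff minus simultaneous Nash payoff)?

1

Solve by backward induction (Labs Inc. leads).
- R0: Novax compares 0, 1, 17, 7 and picks Y; Labs Inc. would get 11.
- R1: Novax compares 2, 13, 17, 5 and picks Y; Labs Inc. would get 13.
- R2: Novax compares 8, 14, 3, 15 and picks Z; Labs Inc. would get 14.
- R3: Novax compares 0, 7, 8, 19 and picks Z; Labs Inc. would get 6.
- R4: Novax compares 10, 9, 0, 8 and picks W; Labs Inc. would get 2.
Among 11, 13, 14, 6, 2, the best is 14 at R2. Subgame-perfect outcome: (R2, Z) with payoffs (14, 15).
For the simultaneous game, intersect best replies.
Labs Inc.'s best replies: W→R3; X→R0; Y→R1; Z→R1.
Novax's best replies: R0→Y; R1→Y; R2→Z; R3→Z; R4→W.
Only (R1, Y) has each player best-responding; Nash payoffs (13, 17).
Labs Inc.'s commitment gain: 14 − 13 = 1.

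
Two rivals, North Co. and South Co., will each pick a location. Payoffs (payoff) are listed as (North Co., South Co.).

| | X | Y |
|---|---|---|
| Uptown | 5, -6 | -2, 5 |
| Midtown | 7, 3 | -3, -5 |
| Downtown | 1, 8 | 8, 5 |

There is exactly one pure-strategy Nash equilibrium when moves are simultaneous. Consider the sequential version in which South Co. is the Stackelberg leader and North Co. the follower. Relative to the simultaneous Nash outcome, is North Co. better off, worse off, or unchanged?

North Co. best-responds to each possible South Co. move:
- X → North Co. plays Midtown (best of 5, 7, 1); South Co. gets 3.
- Y → North Co. plays Downtown (best of -2, -3, 8); South Co. gets 5.
Among 3, 5, the best is 5 at Y. Subgame-perfect outcome: (Downtown, Y) with payoffs (8, 5).
Under simultaneous play:
North Co.'s best replies: X→Midtown; Y→Downtown.
South Co.'s best replies: Uptown→Y; Midtown→X; Downtown→X.
Only (Midtown, X) has each player best-responding; Nash payoffs (7, 3).
North Co. earns 8 sequentially versus 7 at the Nash outcome: better off.

better off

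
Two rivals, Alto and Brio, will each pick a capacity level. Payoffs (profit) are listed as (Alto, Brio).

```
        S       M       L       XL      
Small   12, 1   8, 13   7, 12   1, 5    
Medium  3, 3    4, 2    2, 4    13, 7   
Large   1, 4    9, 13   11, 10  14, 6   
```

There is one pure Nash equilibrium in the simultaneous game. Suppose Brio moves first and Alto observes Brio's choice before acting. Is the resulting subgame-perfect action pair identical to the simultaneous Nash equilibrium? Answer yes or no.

yes

Work backward from Alto's decision.
- S: BR = Small, leader payoff 1.
- M: BR = Large, leader payoff 13.
- L: BR = Large, leader payoff 10.
- XL: BR = Large, leader payoff 6.
Among 1, 13, 10, 6, the best is 13 at M. Subgame-perfect outcome: (Large, M) with payoffs (9, 13).
For the simultaneous game, intersect best replies.
Alto's best replies: S→Small; M→Large; L→Large; XL→Large.
Brio's best replies: Small→M; Medium→XL; Large→M.
The unique mutual best reply is (Large, M), giving (9, 13).
Sequential outcome (Large, M) coincides with the Nash profile (Large, M).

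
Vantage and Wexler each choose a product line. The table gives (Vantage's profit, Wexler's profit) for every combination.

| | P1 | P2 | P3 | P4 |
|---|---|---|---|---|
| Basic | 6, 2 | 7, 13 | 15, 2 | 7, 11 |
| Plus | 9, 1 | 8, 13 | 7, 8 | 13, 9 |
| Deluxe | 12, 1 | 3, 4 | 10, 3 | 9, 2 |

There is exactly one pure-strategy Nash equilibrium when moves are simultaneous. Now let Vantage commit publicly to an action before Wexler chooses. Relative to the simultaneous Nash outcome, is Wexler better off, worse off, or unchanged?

unchanged

Wexler best-responds to each possible Vantage move:
- Basic → Wexler plays P2 (best of 2, 13, 2, 11); Vantage gets 7.
- Plus → Wexler plays P2 (best of 1, 13, 8, 9); Vantage gets 8.
- Deluxe → Wexler plays P2 (best of 1, 4, 3, 2); Vantage gets 3.
Among 7, 8, 3, the best is 8 at Plus. Subgame-perfect outcome: (Plus, P2) with payoffs (8, 13).
For the simultaneous game, intersect best replies.
Vantage's best replies: P1→Deluxe; P2→Plus; P3→Basic; P4→Plus.
Wexler's best replies: Basic→P2; Plus→P2; Deluxe→P2.
The unique mutual best reply is (Plus, P2), giving (8, 13).
Wexler earns 13 sequentially versus 13 at the Nash outcome: unchanged.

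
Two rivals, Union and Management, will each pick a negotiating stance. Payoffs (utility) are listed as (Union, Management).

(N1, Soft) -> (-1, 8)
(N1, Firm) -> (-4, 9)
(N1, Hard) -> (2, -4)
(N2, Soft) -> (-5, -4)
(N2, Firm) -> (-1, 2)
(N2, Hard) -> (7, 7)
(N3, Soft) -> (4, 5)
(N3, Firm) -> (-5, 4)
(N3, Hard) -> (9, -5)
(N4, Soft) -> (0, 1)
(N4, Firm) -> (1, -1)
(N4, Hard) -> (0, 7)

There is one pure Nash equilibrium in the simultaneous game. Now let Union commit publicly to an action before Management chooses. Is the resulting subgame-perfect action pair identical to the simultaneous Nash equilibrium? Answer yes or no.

no

Backward induction with Union moving first.
- N1 → Management plays Firm (best of 8, 9, -4); Union gets -4.
- N2 → Management plays Hard (best of -4, 2, 7); Union gets 7.
- N3 → Management plays Soft (best of 5, 4, -5); Union gets 4.
- N4 → Management plays Hard (best of 1, -1, 7); Union gets 0.
Among -4, 7, 4, 0, the best is 7 at N2. Subgame-perfect outcome: (N2, Hard) with payoffs (7, 7).
Under simultaneous play:
Union's best replies: Soft→N3; Firm→N4; Hard→N3.
Management's best replies: N1→Firm; N2→Hard; N3→Soft; N4→Hard.
Only (N3, Soft) has each player best-responding; Nash payoffs (4, 5).
Sequential outcome (N2, Hard) differs from the Nash profile (N3, Soft).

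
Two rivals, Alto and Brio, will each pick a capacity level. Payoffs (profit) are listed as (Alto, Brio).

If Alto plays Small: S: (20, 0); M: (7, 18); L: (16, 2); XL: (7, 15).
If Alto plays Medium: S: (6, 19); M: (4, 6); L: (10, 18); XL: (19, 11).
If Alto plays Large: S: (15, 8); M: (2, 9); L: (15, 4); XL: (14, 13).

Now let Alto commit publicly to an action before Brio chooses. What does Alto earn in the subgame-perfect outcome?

14

Brio best-responds to each possible Alto move:
- Small → Brio plays M (best of 0, 18, 2, 15); Alto gets 7.
- Medium → Brio plays S (best of 19, 6, 18, 11); Alto gets 6.
- Large → Brio plays XL (best of 8, 9, 4, 13); Alto gets 14.
Maximizing over 7, 6, 14, Alto chooses Large. Subgame-perfect outcome: (Large, XL) with payoffs (14, 13).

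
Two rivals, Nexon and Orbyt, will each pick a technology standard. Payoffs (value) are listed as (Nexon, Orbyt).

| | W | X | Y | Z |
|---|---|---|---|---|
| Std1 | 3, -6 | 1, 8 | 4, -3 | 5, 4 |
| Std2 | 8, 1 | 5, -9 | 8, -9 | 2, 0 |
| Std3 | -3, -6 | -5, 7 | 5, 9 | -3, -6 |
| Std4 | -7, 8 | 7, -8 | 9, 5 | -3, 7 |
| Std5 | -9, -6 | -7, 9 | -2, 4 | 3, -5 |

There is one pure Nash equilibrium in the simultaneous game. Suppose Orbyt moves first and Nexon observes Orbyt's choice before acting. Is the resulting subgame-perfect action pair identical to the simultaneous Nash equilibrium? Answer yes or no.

Work backward from Nexon's decision.
- W: BR = Std2, leader payoff 1.
- X: BR = Std4, leader payoff -8.
- Y: BR = Std4, leader payoff 5.
- Z: BR = Std1, leader payoff 4.
Maximizing over 1, -8, 5, 4, Orbyt chooses Y. Subgame-perfect outcome: (Std4, Y) with payoffs (9, 5).
Under simultaneous play:
Nexon's best replies: W→Std2; X→Std4; Y→Std4; Z→Std1.
Orbyt's best replies: Std1→X; Std2→W; Std3→Y; Std4→W; Std5→X.
The unique mutual best reply is (Std2, W), giving (8, 1).
Sequential outcome (Std4, Y) differs from the Nash profile (Std2, W).

no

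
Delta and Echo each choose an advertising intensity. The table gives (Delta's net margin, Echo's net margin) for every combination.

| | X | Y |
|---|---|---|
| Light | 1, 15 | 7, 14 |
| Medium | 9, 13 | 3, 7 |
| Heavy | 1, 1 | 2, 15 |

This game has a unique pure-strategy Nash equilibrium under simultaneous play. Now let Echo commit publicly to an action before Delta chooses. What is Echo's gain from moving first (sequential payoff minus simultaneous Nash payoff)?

1

Work backward from Delta's decision.
- X → Delta plays Medium (best of 1, 9, 1); Echo gets 13.
- Y → Delta plays Light (best of 7, 3, 2); Echo gets 14.
Maximizing over 13, 14, Echo chooses Y. Subgame-perfect outcome: (Light, Y) with payoffs (7, 14).
For the simultaneous game, intersect best replies.
Delta's best replies: X→Medium; Y→Light.
Echo's best replies: Light→X; Medium→X; Heavy→Y.
Only (Medium, X) has each player best-responding; Nash payoffs (9, 13).
Echo's commitment gain: 14 − 13 = 1.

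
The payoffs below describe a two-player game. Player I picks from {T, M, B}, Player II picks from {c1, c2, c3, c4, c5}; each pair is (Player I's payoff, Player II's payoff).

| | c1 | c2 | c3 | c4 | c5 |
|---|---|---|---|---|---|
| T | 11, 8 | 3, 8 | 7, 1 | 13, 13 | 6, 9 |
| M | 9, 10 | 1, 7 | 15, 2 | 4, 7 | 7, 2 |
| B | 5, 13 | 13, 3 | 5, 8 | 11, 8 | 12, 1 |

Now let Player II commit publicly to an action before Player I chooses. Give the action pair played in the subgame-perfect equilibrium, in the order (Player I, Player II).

Work backward from Player I's decision.
- c1 → Player I plays T (best of 11, 9, 5); Player II gets 8.
- c2 → Player I plays B (best of 3, 1, 13); Player II gets 3.
- c3 → Player I plays M (best of 7, 15, 5); Player II gets 2.
- c4 → Player I plays T (best of 13, 4, 11); Player II gets 13.
- c5 → Player I plays B (best of 6, 7, 12); Player II gets 1.
Maximizing over 8, 3, 2, 13, 1, Player II chooses c4. Subgame-perfect outcome: (T, c4) with payoffs (13, 13).

(T, c4)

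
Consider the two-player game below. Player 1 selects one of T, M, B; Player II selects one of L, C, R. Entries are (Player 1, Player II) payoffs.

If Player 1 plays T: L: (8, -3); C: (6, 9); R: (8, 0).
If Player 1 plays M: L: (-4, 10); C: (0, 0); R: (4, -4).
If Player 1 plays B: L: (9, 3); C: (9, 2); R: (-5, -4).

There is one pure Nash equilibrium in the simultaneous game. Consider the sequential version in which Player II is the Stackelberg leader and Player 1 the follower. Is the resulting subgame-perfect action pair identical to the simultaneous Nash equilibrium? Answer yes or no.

Work backward from Player 1's decision.
- L: Player 1 compares 8, -4, 9 and picks B; Player II would get 3.
- C: Player 1 compares 6, 0, 9 and picks B; Player II would get 2.
- R: Player 1 compares 8, 4, -5 and picks T; Player II would get 0.
Among 3, 2, 0, the best is 3 at L. Subgame-perfect outcome: (B, L) with payoffs (9, 3).
Under simultaneous play:
Player 1's best replies: L→B; C→B; R→T.
Player II's best replies: T→C; M→L; B→L.
Only (B, L) has each player best-responding; Nash payoffs (9, 3).
Sequential outcome (B, L) coincides with the Nash profile (B, L).

yes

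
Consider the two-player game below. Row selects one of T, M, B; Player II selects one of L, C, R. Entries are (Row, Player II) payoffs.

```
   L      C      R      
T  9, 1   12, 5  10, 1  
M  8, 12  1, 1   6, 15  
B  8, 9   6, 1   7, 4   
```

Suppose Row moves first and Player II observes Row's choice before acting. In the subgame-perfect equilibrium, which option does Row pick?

T

Player II best-responds to each possible Row move:
- T: BR = C, leader payoff 12.
- M: BR = R, leader payoff 6.
- B: BR = L, leader payoff 8.
Among 12, 6, 8, the best is 12 at T. Subgame-perfect outcome: (T, C) with payoffs (12, 5).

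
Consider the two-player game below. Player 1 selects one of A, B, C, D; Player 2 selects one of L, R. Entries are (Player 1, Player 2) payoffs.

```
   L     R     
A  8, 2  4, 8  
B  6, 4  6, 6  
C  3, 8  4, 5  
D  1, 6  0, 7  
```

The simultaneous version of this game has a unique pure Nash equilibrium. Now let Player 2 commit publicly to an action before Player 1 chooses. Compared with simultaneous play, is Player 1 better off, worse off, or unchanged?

unchanged

Player 1 best-responds to each possible Player 2 move:
- L: Player 1 compares 8, 6, 3, 1 and picks A; Player 2 would get 2.
- R: Player 1 compares 4, 6, 4, 0 and picks B; Player 2 would get 6.
Player 2's induced payoffs are 2, 6, so Player 2 commits to R. Subgame-perfect outcome: (B, R) with payoffs (6, 6).
Under simultaneous play:
Player 1's best replies: L→A; R→B.
Player 2's best replies: A→R; B→R; C→L; D→R.
The unique mutual best reply is (B, R), giving (6, 6).
Player 1 earns 6 sequentially versus 6 at the Nash outcome: unchanged.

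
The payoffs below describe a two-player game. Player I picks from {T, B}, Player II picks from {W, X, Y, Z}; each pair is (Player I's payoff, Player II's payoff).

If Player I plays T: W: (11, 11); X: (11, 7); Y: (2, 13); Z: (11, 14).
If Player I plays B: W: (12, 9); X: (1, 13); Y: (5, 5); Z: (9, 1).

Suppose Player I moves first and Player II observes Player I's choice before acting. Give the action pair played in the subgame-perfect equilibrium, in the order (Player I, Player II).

Solve by backward induction (Player I leads).
- T: Player II compares 11, 7, 13, 14 and picks Z; Player I would get 11.
- B: Player II compares 9, 13, 5, 1 and picks X; Player I would get 1.
Player I's induced payoffs are 11, 1, so Player I commits to T. Subgame-perfect outcome: (T, Z) with payoffs (11, 14).

(T, Z)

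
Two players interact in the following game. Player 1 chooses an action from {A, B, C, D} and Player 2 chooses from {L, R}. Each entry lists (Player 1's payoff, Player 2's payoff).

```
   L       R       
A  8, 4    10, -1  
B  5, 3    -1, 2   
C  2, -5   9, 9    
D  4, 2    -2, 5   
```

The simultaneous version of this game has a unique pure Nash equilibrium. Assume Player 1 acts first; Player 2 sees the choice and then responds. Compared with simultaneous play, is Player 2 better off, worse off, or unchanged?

better off

Player 2 best-responds to each possible Player 1 move:
- A: BR = L, leader payoff 8.
- B: BR = L, leader payoff 5.
- C: BR = R, leader payoff 9.
- D: BR = R, leader payoff -2.
Player 1's induced payoffs are 8, 5, 9, -2, so Player 1 commits to C. Subgame-perfect outcome: (C, R) with payoffs (9, 9).
Under simultaneous play:
Player 1's best replies: L→A; R→A.
Player 2's best replies: A→L; B→L; C→R; D→R.
The unique mutual best reply is (A, L), giving (8, 4).
Player 2 earns 9 sequentially versus 4 at the Nash outcome: better off.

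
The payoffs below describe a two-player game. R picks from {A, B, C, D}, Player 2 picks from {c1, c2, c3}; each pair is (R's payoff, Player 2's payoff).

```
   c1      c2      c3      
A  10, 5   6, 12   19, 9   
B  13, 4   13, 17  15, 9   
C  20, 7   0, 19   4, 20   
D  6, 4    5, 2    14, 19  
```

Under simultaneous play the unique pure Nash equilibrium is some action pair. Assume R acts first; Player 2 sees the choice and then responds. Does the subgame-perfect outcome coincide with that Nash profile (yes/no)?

Backward induction with R moving first.
- A → Player 2 plays c2 (best of 5, 12, 9); R gets 6.
- B → Player 2 plays c2 (best of 4, 17, 9); R gets 13.
- C → Player 2 plays c3 (best of 7, 19, 20); R gets 4.
- D → Player 2 plays c3 (best of 4, 2, 19); R gets 14.
Maximizing over 6, 13, 4, 14, R chooses D. Subgame-perfect outcome: (D, c3) with payoffs (14, 19).
Now find the simultaneous Nash equilibrium.
R's best replies: c1→C; c2→B; c3→A.
Player 2's best replies: A→c2; B→c2; C→c3; D→c3.
The unique mutual best reply is (B, c2), giving (13, 17).
Sequential outcome (D, c3) differs from the Nash profile (B, c2).

no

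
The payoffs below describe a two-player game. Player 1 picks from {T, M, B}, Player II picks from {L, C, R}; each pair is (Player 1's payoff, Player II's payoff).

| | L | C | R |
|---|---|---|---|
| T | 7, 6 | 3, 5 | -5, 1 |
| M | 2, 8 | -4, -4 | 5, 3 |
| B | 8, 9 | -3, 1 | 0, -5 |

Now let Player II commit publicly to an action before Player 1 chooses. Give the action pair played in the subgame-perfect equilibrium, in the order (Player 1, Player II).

(B, L)

Player 1 best-responds to each possible Player II move:
- L: BR = B, leader payoff 9.
- C: BR = T, leader payoff 5.
- R: BR = M, leader payoff 3.
Among 9, 5, 3, the best is 9 at L. Subgame-perfect outcome: (B, L) with payoffs (8, 9).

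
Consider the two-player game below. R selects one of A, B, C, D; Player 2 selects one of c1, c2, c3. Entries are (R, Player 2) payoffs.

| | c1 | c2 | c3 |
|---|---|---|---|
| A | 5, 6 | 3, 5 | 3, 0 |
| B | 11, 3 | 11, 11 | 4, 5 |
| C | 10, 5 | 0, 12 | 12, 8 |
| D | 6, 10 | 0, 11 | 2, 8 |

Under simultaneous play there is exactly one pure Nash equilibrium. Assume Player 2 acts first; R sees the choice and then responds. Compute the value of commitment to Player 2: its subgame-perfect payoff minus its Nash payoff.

Work backward from R's decision.
- c1 → R plays B (best of 5, 11, 10, 6); Player 2 gets 3.
- c2 → R plays B (best of 3, 11, 0, 0); Player 2 gets 11.
- c3 → R plays C (best of 3, 4, 12, 2); Player 2 gets 8.
Player 2's induced payoffs are 3, 11, 8, so Player 2 commits to c2. Subgame-perfect outcome: (B, c2) with payoffs (11, 11).
Under simultaneous play:
R's best replies: c1→B; c2→B; c3→C.
Player 2's best replies: A→c1; B→c2; C→c2; D→c2.
Only (B, c2) has each player best-responding; Nash payoffs (11, 11).
Player 2's commitment gain: 11 − 11 = 0.

0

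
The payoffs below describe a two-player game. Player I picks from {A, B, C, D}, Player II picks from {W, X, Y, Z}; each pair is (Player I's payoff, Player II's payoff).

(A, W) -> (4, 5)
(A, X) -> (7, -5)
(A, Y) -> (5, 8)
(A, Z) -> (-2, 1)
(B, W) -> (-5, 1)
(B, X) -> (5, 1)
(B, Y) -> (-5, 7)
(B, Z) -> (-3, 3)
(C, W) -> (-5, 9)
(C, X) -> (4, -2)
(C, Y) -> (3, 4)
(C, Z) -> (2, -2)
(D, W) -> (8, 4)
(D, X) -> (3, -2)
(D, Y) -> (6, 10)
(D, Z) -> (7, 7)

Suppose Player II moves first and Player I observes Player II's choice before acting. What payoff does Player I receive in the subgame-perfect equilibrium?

6

Solve by backward induction (Player II leads).
- W: BR = D, leader payoff 4.
- X: BR = A, leader payoff -5.
- Y: BR = D, leader payoff 10.
- Z: BR = D, leader payoff 7.
Among 4, -5, 10, 7, the best is 10 at Y. Subgame-perfect outcome: (D, Y) with payoffs (6, 10).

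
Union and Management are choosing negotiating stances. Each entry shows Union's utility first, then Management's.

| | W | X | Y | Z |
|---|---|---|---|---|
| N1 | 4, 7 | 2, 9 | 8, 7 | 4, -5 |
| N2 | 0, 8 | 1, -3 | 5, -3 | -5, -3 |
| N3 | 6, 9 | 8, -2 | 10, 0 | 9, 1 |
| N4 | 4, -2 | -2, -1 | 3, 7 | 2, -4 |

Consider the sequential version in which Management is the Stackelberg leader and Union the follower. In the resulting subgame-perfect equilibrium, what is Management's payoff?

Work backward from Union's decision.
- W: Union compares 4, 0, 6, 4 and picks N3; Management would get 9.
- X: Union compares 2, 1, 8, -2 and picks N3; Management would get -2.
- Y: Union compares 8, 5, 10, 3 and picks N3; Management would get 0.
- Z: Union compares 4, -5, 9, 2 and picks N3; Management would get 1.
Among 9, -2, 0, 1, the best is 9 at W. Subgame-perfect outcome: (N3, W) with payoffs (6, 9).

9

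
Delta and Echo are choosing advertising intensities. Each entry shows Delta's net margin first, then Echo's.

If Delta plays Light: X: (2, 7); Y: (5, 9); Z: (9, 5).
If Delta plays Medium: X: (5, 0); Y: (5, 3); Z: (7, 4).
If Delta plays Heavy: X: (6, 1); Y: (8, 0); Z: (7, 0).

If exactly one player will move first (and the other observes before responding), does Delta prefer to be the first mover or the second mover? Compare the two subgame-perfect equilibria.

If Delta leads: Echo's best replies are Light→Y, Medium→Z, Heavy→X; Delta's induced payoffs 5, 7, 6; outcome (Medium, Z), payoffs (7, 4).
If Echo leads: Delta's best replies are X→Heavy, Y→Heavy, Z→Light; Echo's induced payoffs 1, 0, 5; outcome (Light, Z), payoffs (9, 5).
Delta gets 7 moving first and 9 moving second, so Delta prefers to move second.

second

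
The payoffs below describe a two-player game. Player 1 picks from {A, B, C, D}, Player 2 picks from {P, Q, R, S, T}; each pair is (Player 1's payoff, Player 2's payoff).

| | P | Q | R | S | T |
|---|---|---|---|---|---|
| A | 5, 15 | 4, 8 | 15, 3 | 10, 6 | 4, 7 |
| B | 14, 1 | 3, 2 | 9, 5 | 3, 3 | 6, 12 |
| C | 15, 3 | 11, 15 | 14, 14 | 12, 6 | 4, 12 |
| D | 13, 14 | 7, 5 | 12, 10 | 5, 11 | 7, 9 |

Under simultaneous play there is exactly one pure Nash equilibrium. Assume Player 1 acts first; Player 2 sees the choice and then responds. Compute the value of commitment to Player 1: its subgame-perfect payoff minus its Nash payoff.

2

Solve by backward induction (Player 1 leads).
- A: BR = P, leader payoff 5.
- B: BR = T, leader payoff 6.
- C: BR = Q, leader payoff 11.
- D: BR = P, leader payoff 13.
Player 1's induced payoffs are 5, 6, 11, 13, so Player 1 commits to D. Subgame-perfect outcome: (D, P) with payoffs (13, 14).
Under simultaneous play:
Player 1's best replies: P→C; Q→C; R→A; S→C; T→D.
Player 2's best replies: A→P; B→T; C→Q; D→P.
Only (C, Q) has each player best-responding; Nash payoffs (11, 15).
Player 1's commitment gain: 13 − 11 = 2.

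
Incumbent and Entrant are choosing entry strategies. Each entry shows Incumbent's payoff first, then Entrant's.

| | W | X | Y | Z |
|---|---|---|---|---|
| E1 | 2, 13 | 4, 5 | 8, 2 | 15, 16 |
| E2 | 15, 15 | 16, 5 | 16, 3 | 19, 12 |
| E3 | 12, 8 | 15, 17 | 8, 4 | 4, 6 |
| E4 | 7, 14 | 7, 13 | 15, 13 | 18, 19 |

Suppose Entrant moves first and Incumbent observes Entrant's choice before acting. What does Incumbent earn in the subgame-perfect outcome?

Solve by backward induction (Entrant leads).
- W: BR = E2, leader payoff 15.
- X: BR = E2, leader payoff 5.
- Y: BR = E2, leader payoff 3.
- Z: BR = E2, leader payoff 12.
Maximizing over 15, 5, 3, 12, Entrant chooses W. Subgame-perfect outcome: (E2, W) with payoffs (15, 15).

15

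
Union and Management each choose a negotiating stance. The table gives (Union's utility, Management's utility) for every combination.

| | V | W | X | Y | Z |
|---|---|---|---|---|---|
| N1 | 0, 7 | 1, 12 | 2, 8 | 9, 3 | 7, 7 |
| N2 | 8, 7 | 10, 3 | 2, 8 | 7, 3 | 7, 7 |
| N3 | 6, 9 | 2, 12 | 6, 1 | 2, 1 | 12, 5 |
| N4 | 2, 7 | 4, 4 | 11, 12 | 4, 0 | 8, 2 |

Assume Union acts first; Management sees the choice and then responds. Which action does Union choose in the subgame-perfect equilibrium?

N4

Backward induction with Union moving first.
- N1: BR = W, leader payoff 1.
- N2: BR = X, leader payoff 2.
- N3: BR = W, leader payoff 2.
- N4: BR = X, leader payoff 11.
Union's induced payoffs are 1, 2, 2, 11, so Union commits to N4. Subgame-perfect outcome: (N4, X) with payoffs (11, 12).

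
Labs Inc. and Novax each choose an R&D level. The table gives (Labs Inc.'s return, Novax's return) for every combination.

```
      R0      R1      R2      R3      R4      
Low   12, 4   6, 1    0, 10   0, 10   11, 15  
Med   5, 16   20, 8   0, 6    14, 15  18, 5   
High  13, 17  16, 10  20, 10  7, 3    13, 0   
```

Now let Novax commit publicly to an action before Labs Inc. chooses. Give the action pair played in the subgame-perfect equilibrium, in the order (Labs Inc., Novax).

Backward induction with Novax moving first.
- R0: BR = High, leader payoff 17.
- R1: BR = Med, leader payoff 8.
- R2: BR = High, leader payoff 10.
- R3: BR = Med, leader payoff 15.
- R4: BR = Med, leader payoff 5.
Among 17, 8, 10, 15, 5, the best is 17 at R0. Subgame-perfect outcome: (High, R0) with payoffs (13, 17).

(High, R0)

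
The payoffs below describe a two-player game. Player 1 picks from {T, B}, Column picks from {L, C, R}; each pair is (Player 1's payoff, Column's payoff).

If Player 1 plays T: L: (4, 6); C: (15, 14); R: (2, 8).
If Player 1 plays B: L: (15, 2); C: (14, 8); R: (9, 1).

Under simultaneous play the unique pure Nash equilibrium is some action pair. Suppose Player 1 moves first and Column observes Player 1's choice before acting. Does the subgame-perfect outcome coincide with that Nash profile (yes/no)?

Work backward from Column's decision.
- T: BR = C, leader payoff 15.
- B: BR = C, leader payoff 14.
Maximizing over 15, 14, Player 1 chooses T. Subgame-perfect outcome: (T, C) with payoffs (15, 14).
Now find the simultaneous Nash equilibrium.
Player 1's best replies: L→B; C→T; R→B.
Column's best replies: T→C; B→C.
Only (T, C) has each player best-responding; Nash payoffs (15, 14).
Sequential outcome (T, C) coincides with the Nash profile (T, C).

yes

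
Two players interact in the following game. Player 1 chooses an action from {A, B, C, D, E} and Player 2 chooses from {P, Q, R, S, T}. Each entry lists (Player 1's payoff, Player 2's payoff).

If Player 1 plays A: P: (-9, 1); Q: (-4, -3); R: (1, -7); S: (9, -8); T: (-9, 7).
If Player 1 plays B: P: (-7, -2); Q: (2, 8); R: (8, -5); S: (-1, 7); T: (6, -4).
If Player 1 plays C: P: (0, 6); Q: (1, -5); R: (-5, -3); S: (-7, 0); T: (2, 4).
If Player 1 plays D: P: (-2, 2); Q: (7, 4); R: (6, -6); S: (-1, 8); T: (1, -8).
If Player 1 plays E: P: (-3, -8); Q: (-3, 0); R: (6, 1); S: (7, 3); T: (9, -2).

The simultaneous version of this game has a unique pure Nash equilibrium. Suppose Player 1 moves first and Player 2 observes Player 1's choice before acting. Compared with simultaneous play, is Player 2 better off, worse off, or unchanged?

Solve by backward induction (Player 1 leads).
- A: BR = T, leader payoff -9.
- B: BR = Q, leader payoff 2.
- C: BR = P, leader payoff 0.
- D: BR = S, leader payoff -1.
- E: BR = S, leader payoff 7.
Player 1's induced payoffs are -9, 2, 0, -1, 7, so Player 1 commits to E. Subgame-perfect outcome: (E, S) with payoffs (7, 3).
For the simultaneous game, intersect best replies.
Player 1's best replies: P→C; Q→D; R→B; S→A; T→E.
Player 2's best replies: A→T; B→Q; C→P; D→S; E→S.
The unique mutual best reply is (C, P), giving (0, 6).
Player 2 earns 3 sequentially versus 6 at the Nash outcome: worse off.

worse off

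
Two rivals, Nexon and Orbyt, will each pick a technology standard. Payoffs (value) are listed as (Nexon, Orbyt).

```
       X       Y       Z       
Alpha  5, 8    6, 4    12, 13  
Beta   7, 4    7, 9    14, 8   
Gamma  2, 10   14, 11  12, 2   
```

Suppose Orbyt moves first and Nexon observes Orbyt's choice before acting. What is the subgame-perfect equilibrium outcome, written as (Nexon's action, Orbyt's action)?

Work backward from Nexon's decision.
- X: Nexon compares 5, 7, 2 and picks Beta; Orbyt would get 4.
- Y: Nexon compares 6, 7, 14 and picks Gamma; Orbyt would get 11.
- Z: Nexon compares 12, 14, 12 and picks Beta; Orbyt would get 8.
Orbyt's induced payoffs are 4, 11, 8, so Orbyt commits to Y. Subgame-perfect outcome: (Gamma, Y) with payoffs (14, 11).

(Gamma, Y)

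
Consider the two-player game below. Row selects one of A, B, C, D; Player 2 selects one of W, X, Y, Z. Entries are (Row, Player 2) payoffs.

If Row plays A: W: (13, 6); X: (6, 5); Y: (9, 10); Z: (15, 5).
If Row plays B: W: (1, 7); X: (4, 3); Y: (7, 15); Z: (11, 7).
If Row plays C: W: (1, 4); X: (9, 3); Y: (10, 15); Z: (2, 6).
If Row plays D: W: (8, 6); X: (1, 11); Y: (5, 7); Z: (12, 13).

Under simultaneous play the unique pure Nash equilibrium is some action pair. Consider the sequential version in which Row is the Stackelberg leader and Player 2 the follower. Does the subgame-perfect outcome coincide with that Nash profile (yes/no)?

no

Player 2 best-responds to each possible Row move:
- A: BR = Y, leader payoff 9.
- B: BR = Y, leader payoff 7.
- C: BR = Y, leader payoff 10.
- D: BR = Z, leader payoff 12.
Row's induced payoffs are 9, 7, 10, 12, so Row commits to D. Subgame-perfect outcome: (D, Z) with payoffs (12, 13).
Under simultaneous play:
Row's best replies: W→A; X→C; Y→C; Z→A.
Player 2's best replies: A→Y; B→Y; C→Y; D→Z.
The unique mutual best reply is (C, Y), giving (10, 15).
Sequential outcome (D, Z) differs from the Nash profile (C, Y).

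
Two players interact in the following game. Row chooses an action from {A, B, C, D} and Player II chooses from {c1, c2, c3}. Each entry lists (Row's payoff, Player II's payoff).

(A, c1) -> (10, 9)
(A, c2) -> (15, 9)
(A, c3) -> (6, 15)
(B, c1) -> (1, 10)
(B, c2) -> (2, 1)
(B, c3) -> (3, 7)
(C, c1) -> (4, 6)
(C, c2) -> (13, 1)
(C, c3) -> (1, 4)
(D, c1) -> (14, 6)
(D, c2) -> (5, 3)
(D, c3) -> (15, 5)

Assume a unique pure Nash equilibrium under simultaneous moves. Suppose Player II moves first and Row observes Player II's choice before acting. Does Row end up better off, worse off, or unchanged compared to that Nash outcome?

Backward induction with Player II moving first.
- c1: BR = D, leader payoff 6.
- c2: BR = A, leader payoff 9.
- c3: BR = D, leader payoff 5.
Maximizing over 6, 9, 5, Player II chooses c2. Subgame-perfect outcome: (A, c2) with payoffs (15, 9).
Under simultaneous play:
Row's best replies: c1→D; c2→A; c3→D.
Player II's best replies: A→c3; B→c1; C→c1; D→c1.
Only (D, c1) has each player best-responding; Nash payoffs (14, 6).
Row earns 15 sequentially versus 14 at the Nash outcome: better off.

better off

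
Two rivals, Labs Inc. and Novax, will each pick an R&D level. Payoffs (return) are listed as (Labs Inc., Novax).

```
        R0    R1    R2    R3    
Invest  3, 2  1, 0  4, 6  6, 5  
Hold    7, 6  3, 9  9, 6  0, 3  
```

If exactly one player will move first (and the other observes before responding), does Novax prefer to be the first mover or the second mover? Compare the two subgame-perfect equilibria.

If Labs Inc. leads: Novax's best replies are Invest→R2, Hold→R1; Labs Inc.'s induced payoffs 4, 3; outcome (Invest, R2), payoffs (4, 6).
If Novax leads: Labs Inc.'s best replies are R0→Hold, R1→Hold, R2→Hold, R3→Invest; Novax's induced payoffs 6, 9, 6, 5; outcome (Hold, R1), payoffs (3, 9).
Novax gets 9 moving first and 6 moving second, so Novax prefers to move first.

first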